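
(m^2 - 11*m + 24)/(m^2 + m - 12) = (m - 8)/(m + 4)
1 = 1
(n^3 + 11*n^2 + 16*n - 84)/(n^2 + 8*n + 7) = (n^2 + 4*n - 12)/(n + 1)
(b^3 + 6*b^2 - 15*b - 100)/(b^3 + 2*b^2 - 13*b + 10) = (b^2 + b - 20)/(b^2 - 3*b + 2)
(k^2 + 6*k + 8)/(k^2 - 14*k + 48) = (k^2 + 6*k + 8)/(k^2 - 14*k + 48)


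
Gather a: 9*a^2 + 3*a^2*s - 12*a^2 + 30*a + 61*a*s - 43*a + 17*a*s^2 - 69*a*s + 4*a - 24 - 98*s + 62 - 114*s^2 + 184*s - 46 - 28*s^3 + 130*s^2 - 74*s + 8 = a^2*(3*s - 3) + a*(17*s^2 - 8*s - 9) - 28*s^3 + 16*s^2 + 12*s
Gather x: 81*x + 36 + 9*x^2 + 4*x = 9*x^2 + 85*x + 36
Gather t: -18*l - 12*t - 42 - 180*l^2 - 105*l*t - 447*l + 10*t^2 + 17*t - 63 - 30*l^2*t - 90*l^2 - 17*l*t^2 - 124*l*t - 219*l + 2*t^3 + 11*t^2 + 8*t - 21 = -270*l^2 - 684*l + 2*t^3 + t^2*(21 - 17*l) + t*(-30*l^2 - 229*l + 13) - 126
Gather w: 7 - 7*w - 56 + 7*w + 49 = 0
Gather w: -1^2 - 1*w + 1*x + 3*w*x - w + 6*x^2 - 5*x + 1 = w*(3*x - 2) + 6*x^2 - 4*x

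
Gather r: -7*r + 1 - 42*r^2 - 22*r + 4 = -42*r^2 - 29*r + 5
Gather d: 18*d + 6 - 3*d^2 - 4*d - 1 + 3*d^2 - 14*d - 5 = 0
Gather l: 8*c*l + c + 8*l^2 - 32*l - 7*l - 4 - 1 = c + 8*l^2 + l*(8*c - 39) - 5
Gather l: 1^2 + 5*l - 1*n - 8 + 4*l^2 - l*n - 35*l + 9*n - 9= 4*l^2 + l*(-n - 30) + 8*n - 16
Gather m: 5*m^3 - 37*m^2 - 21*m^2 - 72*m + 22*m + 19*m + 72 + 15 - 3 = 5*m^3 - 58*m^2 - 31*m + 84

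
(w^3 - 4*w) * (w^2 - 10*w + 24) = w^5 - 10*w^4 + 20*w^3 + 40*w^2 - 96*w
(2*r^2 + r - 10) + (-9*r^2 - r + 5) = -7*r^2 - 5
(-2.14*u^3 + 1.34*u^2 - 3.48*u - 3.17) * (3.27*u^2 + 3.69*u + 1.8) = -6.9978*u^5 - 3.5148*u^4 - 10.287*u^3 - 20.7951*u^2 - 17.9613*u - 5.706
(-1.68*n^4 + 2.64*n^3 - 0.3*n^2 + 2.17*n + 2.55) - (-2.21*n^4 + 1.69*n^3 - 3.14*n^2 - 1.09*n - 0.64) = 0.53*n^4 + 0.95*n^3 + 2.84*n^2 + 3.26*n + 3.19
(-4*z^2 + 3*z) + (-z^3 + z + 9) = -z^3 - 4*z^2 + 4*z + 9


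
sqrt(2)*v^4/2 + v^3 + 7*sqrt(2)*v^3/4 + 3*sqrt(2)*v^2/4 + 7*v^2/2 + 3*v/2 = v*(v + 1/2)*(v + 3)*(sqrt(2)*v/2 + 1)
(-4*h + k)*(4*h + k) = -16*h^2 + k^2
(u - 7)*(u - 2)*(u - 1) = u^3 - 10*u^2 + 23*u - 14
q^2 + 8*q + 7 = (q + 1)*(q + 7)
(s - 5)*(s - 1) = s^2 - 6*s + 5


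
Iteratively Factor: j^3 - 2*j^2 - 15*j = (j - 5)*(j^2 + 3*j) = (j - 5)*(j + 3)*(j)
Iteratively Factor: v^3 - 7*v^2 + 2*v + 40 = (v - 4)*(v^2 - 3*v - 10) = (v - 5)*(v - 4)*(v + 2)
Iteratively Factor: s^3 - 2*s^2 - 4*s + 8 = (s - 2)*(s^2 - 4) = (s - 2)*(s + 2)*(s - 2)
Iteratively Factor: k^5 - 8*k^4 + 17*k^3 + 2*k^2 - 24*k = (k)*(k^4 - 8*k^3 + 17*k^2 + 2*k - 24) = k*(k - 2)*(k^3 - 6*k^2 + 5*k + 12) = k*(k - 3)*(k - 2)*(k^2 - 3*k - 4) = k*(k - 3)*(k - 2)*(k + 1)*(k - 4)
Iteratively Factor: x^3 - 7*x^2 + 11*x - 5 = (x - 1)*(x^2 - 6*x + 5) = (x - 1)^2*(x - 5)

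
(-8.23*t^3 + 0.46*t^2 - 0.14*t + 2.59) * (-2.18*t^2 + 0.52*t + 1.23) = 17.9414*t^5 - 5.2824*t^4 - 9.5785*t^3 - 5.1532*t^2 + 1.1746*t + 3.1857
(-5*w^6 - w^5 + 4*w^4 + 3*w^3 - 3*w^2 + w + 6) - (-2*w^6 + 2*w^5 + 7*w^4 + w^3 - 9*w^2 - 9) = -3*w^6 - 3*w^5 - 3*w^4 + 2*w^3 + 6*w^2 + w + 15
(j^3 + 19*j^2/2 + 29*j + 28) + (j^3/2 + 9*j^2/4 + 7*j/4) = 3*j^3/2 + 47*j^2/4 + 123*j/4 + 28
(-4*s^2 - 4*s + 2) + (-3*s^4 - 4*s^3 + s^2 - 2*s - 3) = -3*s^4 - 4*s^3 - 3*s^2 - 6*s - 1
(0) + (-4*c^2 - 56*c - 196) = -4*c^2 - 56*c - 196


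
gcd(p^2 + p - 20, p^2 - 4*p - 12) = 1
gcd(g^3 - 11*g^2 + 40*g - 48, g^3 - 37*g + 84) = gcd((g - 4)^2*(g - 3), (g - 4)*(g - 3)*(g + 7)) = g^2 - 7*g + 12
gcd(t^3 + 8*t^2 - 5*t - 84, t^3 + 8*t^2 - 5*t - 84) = t^3 + 8*t^2 - 5*t - 84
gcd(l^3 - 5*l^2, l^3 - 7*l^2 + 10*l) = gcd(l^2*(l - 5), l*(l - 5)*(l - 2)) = l^2 - 5*l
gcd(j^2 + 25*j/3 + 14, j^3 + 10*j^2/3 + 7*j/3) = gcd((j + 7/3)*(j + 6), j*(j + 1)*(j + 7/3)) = j + 7/3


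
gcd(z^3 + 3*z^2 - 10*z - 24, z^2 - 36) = 1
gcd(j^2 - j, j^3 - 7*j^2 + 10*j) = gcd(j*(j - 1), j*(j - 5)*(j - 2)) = j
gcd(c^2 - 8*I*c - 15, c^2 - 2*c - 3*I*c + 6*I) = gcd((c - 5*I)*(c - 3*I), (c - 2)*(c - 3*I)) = c - 3*I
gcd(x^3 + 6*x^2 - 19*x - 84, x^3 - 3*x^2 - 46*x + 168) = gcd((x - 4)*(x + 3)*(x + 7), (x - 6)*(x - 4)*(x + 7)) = x^2 + 3*x - 28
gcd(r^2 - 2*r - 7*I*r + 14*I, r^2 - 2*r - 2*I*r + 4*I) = r - 2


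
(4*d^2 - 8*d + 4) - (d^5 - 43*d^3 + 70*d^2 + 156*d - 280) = -d^5 + 43*d^3 - 66*d^2 - 164*d + 284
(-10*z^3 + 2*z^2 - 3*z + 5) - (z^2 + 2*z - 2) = -10*z^3 + z^2 - 5*z + 7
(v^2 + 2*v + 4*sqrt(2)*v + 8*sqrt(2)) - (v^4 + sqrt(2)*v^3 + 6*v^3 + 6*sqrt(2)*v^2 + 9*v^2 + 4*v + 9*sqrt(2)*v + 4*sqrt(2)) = -v^4 - 6*v^3 - sqrt(2)*v^3 - 6*sqrt(2)*v^2 - 8*v^2 - 5*sqrt(2)*v - 2*v + 4*sqrt(2)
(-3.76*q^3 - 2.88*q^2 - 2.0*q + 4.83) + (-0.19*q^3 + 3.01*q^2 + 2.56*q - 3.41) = -3.95*q^3 + 0.13*q^2 + 0.56*q + 1.42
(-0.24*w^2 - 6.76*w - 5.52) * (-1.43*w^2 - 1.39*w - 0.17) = 0.3432*w^4 + 10.0004*w^3 + 17.3308*w^2 + 8.822*w + 0.9384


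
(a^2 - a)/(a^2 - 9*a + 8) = a/(a - 8)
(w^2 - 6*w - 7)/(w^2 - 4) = (w^2 - 6*w - 7)/(w^2 - 4)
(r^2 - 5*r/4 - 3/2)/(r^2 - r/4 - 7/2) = (4*r + 3)/(4*r + 7)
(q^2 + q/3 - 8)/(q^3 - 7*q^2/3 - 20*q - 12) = (3*q - 8)/(3*q^2 - 16*q - 12)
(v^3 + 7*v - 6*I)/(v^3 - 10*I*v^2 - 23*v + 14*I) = (v + 3*I)/(v - 7*I)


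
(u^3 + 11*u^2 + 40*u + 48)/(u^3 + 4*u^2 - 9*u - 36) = (u + 4)/(u - 3)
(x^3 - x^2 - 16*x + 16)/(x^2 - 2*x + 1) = (x^2 - 16)/(x - 1)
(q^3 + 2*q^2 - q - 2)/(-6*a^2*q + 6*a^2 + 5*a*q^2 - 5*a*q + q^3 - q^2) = (q^2 + 3*q + 2)/(-6*a^2 + 5*a*q + q^2)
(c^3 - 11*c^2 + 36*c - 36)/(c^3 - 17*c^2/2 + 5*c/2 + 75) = 2*(c^2 - 5*c + 6)/(2*c^2 - 5*c - 25)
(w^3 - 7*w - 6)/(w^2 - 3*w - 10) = (w^2 - 2*w - 3)/(w - 5)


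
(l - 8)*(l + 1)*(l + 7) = l^3 - 57*l - 56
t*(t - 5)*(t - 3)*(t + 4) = t^4 - 4*t^3 - 17*t^2 + 60*t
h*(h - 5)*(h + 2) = h^3 - 3*h^2 - 10*h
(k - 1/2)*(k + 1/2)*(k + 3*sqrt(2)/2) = k^3 + 3*sqrt(2)*k^2/2 - k/4 - 3*sqrt(2)/8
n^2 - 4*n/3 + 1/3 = (n - 1)*(n - 1/3)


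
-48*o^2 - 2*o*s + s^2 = (-8*o + s)*(6*o + s)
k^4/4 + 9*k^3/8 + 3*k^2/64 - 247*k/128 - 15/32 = (k/4 + 1)*(k - 5/4)*(k + 1/4)*(k + 3/2)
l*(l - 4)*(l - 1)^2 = l^4 - 6*l^3 + 9*l^2 - 4*l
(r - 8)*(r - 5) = r^2 - 13*r + 40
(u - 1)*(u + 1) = u^2 - 1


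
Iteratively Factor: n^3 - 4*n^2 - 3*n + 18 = (n + 2)*(n^2 - 6*n + 9) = (n - 3)*(n + 2)*(n - 3)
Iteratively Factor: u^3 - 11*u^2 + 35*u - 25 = (u - 5)*(u^2 - 6*u + 5) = (u - 5)*(u - 1)*(u - 5)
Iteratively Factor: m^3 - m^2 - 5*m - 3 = (m + 1)*(m^2 - 2*m - 3) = (m + 1)^2*(m - 3)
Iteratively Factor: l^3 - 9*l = (l - 3)*(l^2 + 3*l) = (l - 3)*(l + 3)*(l)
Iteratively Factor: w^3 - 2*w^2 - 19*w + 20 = (w + 4)*(w^2 - 6*w + 5) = (w - 1)*(w + 4)*(w - 5)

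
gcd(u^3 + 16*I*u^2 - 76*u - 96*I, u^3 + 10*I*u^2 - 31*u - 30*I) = u + 2*I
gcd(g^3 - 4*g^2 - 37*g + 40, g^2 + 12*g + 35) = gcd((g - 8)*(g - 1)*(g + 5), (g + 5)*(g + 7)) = g + 5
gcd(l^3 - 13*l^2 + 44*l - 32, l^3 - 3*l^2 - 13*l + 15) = l - 1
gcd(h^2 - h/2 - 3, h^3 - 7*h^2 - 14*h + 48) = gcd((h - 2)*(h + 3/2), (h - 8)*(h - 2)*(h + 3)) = h - 2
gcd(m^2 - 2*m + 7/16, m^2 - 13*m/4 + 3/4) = m - 1/4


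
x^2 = x^2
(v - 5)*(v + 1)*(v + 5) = v^3 + v^2 - 25*v - 25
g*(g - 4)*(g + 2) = g^3 - 2*g^2 - 8*g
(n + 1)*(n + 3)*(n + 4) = n^3 + 8*n^2 + 19*n + 12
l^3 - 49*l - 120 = (l - 8)*(l + 3)*(l + 5)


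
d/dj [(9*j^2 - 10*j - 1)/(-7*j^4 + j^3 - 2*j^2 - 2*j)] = (126*j^5 - 219*j^4 - 8*j^3 - 35*j^2 - 4*j - 2)/(j^2*(49*j^6 - 14*j^5 + 29*j^4 + 24*j^3 + 8*j + 4))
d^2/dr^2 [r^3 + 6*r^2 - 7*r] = 6*r + 12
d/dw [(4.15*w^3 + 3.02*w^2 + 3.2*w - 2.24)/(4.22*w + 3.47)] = (35.026*w^3 + 55.9459*w^2 + 20.9588*w + 20.5568)/(17.8084*w^2 + 29.2868*w + 12.0409)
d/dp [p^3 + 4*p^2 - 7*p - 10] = 3*p^2 + 8*p - 7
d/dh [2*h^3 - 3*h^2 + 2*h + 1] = 6*h^2 - 6*h + 2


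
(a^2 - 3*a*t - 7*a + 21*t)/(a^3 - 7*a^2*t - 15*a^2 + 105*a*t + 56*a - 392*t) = (-a + 3*t)/(-a^2 + 7*a*t + 8*a - 56*t)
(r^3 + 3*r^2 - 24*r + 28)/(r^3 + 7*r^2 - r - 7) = (r^2 - 4*r + 4)/(r^2 - 1)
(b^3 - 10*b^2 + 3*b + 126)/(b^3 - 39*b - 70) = (b^2 - 3*b - 18)/(b^2 + 7*b + 10)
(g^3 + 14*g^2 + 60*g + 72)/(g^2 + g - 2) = (g^2 + 12*g + 36)/(g - 1)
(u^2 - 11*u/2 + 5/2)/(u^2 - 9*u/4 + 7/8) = 4*(u - 5)/(4*u - 7)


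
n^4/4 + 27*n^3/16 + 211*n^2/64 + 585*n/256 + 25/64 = (n/4 + 1)*(n + 1/4)*(n + 5/4)^2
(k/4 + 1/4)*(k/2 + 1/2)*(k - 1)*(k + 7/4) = k^4/8 + 11*k^3/32 + 3*k^2/32 - 11*k/32 - 7/32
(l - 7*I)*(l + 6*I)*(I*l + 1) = I*l^3 + 2*l^2 + 41*I*l + 42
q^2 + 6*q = q*(q + 6)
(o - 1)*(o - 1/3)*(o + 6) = o^3 + 14*o^2/3 - 23*o/3 + 2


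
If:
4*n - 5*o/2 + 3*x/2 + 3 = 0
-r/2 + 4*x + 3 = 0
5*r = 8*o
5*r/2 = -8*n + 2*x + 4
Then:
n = -5/128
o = 25/32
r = 5/4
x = -19/32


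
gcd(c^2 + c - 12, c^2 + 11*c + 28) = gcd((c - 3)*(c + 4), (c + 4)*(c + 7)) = c + 4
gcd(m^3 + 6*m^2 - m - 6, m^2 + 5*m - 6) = m^2 + 5*m - 6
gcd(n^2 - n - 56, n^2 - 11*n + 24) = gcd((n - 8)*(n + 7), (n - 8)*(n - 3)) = n - 8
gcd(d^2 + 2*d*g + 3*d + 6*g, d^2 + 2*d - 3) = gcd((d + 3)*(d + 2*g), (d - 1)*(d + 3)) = d + 3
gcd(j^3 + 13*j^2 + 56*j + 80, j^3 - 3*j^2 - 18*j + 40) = j + 4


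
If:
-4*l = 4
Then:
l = -1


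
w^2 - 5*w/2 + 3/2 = (w - 3/2)*(w - 1)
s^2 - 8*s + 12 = (s - 6)*(s - 2)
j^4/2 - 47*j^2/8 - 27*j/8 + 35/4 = (j/2 + 1)*(j - 7/2)*(j - 1)*(j + 5/2)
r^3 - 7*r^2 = r^2*(r - 7)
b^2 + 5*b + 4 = (b + 1)*(b + 4)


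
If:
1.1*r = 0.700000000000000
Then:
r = 0.64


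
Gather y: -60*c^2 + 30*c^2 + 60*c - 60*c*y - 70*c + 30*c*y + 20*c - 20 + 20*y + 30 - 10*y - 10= -30*c^2 + 10*c + y*(10 - 30*c)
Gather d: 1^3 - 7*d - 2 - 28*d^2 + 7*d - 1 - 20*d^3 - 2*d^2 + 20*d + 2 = -20*d^3 - 30*d^2 + 20*d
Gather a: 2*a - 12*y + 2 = 2*a - 12*y + 2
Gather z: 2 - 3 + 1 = 0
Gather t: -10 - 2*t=-2*t - 10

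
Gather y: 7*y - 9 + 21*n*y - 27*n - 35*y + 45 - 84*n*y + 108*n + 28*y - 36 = -63*n*y + 81*n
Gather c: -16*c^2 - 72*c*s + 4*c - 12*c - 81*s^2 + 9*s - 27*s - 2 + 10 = -16*c^2 + c*(-72*s - 8) - 81*s^2 - 18*s + 8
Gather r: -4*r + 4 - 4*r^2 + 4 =-4*r^2 - 4*r + 8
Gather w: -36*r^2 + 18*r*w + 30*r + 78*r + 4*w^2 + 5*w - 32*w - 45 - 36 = -36*r^2 + 108*r + 4*w^2 + w*(18*r - 27) - 81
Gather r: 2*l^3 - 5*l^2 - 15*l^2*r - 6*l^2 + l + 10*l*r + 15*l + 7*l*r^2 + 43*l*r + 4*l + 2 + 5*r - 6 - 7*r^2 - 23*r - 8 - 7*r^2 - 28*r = 2*l^3 - 11*l^2 + 20*l + r^2*(7*l - 14) + r*(-15*l^2 + 53*l - 46) - 12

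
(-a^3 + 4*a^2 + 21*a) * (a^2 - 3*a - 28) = -a^5 + 7*a^4 + 37*a^3 - 175*a^2 - 588*a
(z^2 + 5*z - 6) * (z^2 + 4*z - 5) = z^4 + 9*z^3 + 9*z^2 - 49*z + 30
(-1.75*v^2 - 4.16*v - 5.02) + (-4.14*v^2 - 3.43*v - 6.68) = -5.89*v^2 - 7.59*v - 11.7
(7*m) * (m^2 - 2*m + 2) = 7*m^3 - 14*m^2 + 14*m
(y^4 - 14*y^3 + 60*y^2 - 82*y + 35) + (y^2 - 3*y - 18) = y^4 - 14*y^3 + 61*y^2 - 85*y + 17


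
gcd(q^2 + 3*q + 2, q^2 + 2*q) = q + 2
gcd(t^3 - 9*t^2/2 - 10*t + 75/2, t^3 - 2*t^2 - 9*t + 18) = t + 3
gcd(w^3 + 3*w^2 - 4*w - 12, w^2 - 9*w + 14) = w - 2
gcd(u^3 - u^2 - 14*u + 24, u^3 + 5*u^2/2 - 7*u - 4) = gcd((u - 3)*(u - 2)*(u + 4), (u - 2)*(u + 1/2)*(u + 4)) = u^2 + 2*u - 8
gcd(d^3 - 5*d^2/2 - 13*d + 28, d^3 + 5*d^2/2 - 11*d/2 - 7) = d^2 + 3*d/2 - 7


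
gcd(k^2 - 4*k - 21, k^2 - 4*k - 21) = k^2 - 4*k - 21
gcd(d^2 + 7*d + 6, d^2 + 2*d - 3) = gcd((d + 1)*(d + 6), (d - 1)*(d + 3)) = 1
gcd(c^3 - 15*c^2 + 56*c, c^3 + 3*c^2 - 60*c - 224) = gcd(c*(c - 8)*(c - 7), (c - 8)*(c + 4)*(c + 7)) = c - 8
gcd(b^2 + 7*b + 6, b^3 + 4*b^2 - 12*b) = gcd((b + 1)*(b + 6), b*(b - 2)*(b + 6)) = b + 6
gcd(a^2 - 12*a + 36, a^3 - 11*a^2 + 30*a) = a - 6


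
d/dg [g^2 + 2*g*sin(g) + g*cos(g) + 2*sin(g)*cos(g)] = -g*sin(g) + 2*g*cos(g) + 2*g + 2*sin(g) + cos(g) + 2*cos(2*g)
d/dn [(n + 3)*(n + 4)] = 2*n + 7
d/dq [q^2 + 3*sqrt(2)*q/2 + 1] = 2*q + 3*sqrt(2)/2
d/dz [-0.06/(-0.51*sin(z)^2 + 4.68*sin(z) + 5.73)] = (0.2808 - 0.0612*sin(z))*cos(z)/(-0.51*sin(z)^2 + 4.68*sin(z) + 5.73)^2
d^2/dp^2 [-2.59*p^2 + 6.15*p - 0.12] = -5.18000000000000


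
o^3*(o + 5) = o^4 + 5*o^3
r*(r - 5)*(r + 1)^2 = r^4 - 3*r^3 - 9*r^2 - 5*r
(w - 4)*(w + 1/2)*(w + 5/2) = w^3 - w^2 - 43*w/4 - 5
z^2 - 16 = (z - 4)*(z + 4)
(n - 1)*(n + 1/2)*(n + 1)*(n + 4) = n^4 + 9*n^3/2 + n^2 - 9*n/2 - 2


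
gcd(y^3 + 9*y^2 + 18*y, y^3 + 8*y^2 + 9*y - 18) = y^2 + 9*y + 18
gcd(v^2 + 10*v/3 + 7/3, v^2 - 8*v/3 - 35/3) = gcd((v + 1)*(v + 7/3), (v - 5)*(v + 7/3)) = v + 7/3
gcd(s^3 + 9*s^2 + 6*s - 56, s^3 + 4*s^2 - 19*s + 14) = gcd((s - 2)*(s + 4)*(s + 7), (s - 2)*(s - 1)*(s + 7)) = s^2 + 5*s - 14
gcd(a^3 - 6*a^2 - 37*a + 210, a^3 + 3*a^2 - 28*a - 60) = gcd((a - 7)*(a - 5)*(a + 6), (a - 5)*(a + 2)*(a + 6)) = a^2 + a - 30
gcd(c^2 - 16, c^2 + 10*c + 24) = c + 4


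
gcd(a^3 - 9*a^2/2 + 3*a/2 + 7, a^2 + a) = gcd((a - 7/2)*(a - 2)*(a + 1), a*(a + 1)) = a + 1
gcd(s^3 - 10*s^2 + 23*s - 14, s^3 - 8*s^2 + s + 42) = s - 7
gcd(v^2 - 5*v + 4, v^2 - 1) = v - 1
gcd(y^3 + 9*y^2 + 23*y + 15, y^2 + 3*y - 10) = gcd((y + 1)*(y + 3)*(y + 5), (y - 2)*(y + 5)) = y + 5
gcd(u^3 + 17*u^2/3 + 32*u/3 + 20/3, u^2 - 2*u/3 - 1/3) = 1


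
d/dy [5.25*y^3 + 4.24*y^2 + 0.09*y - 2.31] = 15.75*y^2 + 8.48*y + 0.09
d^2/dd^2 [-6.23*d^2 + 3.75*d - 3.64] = -12.4600000000000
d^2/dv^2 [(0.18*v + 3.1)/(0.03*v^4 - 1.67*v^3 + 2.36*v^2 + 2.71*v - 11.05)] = (0.001944*v^7 - 0.088488*v^6 - 1.570824*v^5 + 103.35342*v^4 - 189.647692*v^3 - 8.11122*v^2 - 196.1127*v + 217.9974)/(2.7e-5*v^12 - 0.004509*v^11 + 0.257373*v^10 - 5.359562*v^9 + 19.402215*v^8 - 0.757100999999995*v^7 - 147.424762*v^6 + 264.398277*v^5 + 178.407123*v^4 - 1015.859294*v^3 + 621.028785*v^2 + 992.693325*v - 1349.232625)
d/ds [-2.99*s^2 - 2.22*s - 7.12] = -5.98*s - 2.22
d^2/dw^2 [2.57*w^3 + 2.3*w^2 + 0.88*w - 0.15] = 15.42*w + 4.6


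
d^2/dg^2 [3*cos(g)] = -3*cos(g)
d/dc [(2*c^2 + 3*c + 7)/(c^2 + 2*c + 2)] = (c^2 - 6*c - 8)/(c^4 + 4*c^3 + 8*c^2 + 8*c + 4)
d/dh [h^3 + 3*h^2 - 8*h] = 3*h^2 + 6*h - 8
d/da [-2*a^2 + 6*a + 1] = 6 - 4*a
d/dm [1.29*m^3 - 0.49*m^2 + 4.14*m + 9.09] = 3.87*m^2 - 0.98*m + 4.14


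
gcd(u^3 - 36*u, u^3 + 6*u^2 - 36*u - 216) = u^2 - 36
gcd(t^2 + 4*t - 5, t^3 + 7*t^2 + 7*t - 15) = t^2 + 4*t - 5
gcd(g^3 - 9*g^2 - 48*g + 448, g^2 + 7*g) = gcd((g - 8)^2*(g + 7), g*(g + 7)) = g + 7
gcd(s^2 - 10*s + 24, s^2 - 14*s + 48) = s - 6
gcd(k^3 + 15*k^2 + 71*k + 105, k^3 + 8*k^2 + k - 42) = k^2 + 10*k + 21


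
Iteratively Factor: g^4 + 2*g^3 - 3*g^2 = (g + 3)*(g^3 - g^2) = g*(g + 3)*(g^2 - g) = g*(g - 1)*(g + 3)*(g)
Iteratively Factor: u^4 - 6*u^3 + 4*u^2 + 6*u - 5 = (u + 1)*(u^3 - 7*u^2 + 11*u - 5) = (u - 5)*(u + 1)*(u^2 - 2*u + 1) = (u - 5)*(u - 1)*(u + 1)*(u - 1)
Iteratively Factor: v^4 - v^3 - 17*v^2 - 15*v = (v + 1)*(v^3 - 2*v^2 - 15*v) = (v + 1)*(v + 3)*(v^2 - 5*v) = (v - 5)*(v + 1)*(v + 3)*(v)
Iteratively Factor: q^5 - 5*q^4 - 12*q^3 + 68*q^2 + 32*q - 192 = (q + 3)*(q^4 - 8*q^3 + 12*q^2 + 32*q - 64) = (q - 4)*(q + 3)*(q^3 - 4*q^2 - 4*q + 16) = (q - 4)*(q - 2)*(q + 3)*(q^2 - 2*q - 8) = (q - 4)^2*(q - 2)*(q + 3)*(q + 2)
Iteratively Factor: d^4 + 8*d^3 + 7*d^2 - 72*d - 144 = (d + 3)*(d^3 + 5*d^2 - 8*d - 48) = (d - 3)*(d + 3)*(d^2 + 8*d + 16) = (d - 3)*(d + 3)*(d + 4)*(d + 4)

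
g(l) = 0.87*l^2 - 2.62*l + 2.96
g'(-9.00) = -18.28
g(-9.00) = 97.01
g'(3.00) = 2.60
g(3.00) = 2.93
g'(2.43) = 1.61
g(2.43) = 1.73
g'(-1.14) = -4.60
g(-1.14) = 7.08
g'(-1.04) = -4.43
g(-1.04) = 6.63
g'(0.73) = -1.35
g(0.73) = 1.51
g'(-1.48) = -5.20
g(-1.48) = 8.74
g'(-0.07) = -2.74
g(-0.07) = 3.15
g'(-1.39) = -5.04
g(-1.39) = 8.28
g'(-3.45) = -8.62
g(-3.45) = 22.35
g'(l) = 1.74*l - 2.62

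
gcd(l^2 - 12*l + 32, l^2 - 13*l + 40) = l - 8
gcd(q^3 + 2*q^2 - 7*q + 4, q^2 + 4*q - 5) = q - 1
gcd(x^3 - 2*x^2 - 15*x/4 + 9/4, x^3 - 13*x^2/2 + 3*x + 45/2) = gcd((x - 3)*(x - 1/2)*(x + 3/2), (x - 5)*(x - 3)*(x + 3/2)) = x^2 - 3*x/2 - 9/2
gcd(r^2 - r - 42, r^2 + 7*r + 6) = r + 6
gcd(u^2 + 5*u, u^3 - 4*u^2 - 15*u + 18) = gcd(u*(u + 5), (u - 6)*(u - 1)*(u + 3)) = 1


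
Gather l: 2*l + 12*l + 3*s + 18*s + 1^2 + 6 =14*l + 21*s + 7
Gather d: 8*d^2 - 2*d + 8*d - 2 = 8*d^2 + 6*d - 2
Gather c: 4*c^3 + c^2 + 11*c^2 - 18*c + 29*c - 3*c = 4*c^3 + 12*c^2 + 8*c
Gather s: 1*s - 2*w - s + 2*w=0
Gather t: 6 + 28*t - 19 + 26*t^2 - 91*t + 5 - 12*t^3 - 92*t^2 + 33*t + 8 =-12*t^3 - 66*t^2 - 30*t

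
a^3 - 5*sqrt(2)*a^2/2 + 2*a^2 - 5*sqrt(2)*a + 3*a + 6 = (a + 2)*(a - 3*sqrt(2)/2)*(a - sqrt(2))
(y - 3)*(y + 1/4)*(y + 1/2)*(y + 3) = y^4 + 3*y^3/4 - 71*y^2/8 - 27*y/4 - 9/8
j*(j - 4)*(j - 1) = j^3 - 5*j^2 + 4*j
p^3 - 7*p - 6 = (p - 3)*(p + 1)*(p + 2)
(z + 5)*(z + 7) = z^2 + 12*z + 35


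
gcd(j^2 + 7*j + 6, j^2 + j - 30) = j + 6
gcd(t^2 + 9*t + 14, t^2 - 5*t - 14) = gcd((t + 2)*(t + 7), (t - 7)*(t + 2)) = t + 2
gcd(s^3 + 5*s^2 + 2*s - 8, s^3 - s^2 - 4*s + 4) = s^2 + s - 2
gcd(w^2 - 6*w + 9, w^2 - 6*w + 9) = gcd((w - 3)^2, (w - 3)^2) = w^2 - 6*w + 9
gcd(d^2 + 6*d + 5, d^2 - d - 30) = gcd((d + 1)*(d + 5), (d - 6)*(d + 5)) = d + 5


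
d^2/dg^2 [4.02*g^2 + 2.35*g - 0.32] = 8.04000000000000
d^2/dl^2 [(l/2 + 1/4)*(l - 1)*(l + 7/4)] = 3*l + 5/4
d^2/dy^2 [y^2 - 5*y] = 2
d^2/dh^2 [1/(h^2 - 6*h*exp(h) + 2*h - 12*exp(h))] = 2*((3*h*exp(h) + 12*exp(h) - 1)*(h^2 - 6*h*exp(h) + 2*h - 12*exp(h)) + 4*(3*h*exp(h) - h + 9*exp(h) - 1)^2)/(h^2 - 6*h*exp(h) + 2*h - 12*exp(h))^3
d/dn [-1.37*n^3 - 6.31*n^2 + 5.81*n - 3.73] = -4.11*n^2 - 12.62*n + 5.81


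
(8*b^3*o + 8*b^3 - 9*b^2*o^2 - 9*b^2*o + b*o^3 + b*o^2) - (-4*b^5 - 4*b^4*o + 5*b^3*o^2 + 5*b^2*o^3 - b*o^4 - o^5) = 4*b^5 + 4*b^4*o - 5*b^3*o^2 + 8*b^3*o + 8*b^3 - 5*b^2*o^3 - 9*b^2*o^2 - 9*b^2*o + b*o^4 + b*o^3 + b*o^2 + o^5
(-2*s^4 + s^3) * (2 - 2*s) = 4*s^5 - 6*s^4 + 2*s^3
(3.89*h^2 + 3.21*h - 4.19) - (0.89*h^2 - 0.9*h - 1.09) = 3.0*h^2 + 4.11*h - 3.1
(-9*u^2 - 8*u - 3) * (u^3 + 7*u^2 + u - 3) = -9*u^5 - 71*u^4 - 68*u^3 - 2*u^2 + 21*u + 9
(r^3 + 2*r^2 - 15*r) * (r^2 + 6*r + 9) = r^5 + 8*r^4 + 6*r^3 - 72*r^2 - 135*r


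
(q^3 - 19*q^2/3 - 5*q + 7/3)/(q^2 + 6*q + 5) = (3*q^2 - 22*q + 7)/(3*(q + 5))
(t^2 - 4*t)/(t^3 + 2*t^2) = (t - 4)/(t*(t + 2))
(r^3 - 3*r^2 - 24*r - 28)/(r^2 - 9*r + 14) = (r^2 + 4*r + 4)/(r - 2)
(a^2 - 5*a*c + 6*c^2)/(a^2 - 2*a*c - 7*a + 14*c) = (a - 3*c)/(a - 7)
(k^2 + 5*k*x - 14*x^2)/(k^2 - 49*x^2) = (-k + 2*x)/(-k + 7*x)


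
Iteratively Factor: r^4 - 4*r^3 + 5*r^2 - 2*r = (r - 1)*(r^3 - 3*r^2 + 2*r) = r*(r - 1)*(r^2 - 3*r + 2) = r*(r - 1)^2*(r - 2)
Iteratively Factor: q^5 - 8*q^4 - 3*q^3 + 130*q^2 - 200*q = (q - 5)*(q^4 - 3*q^3 - 18*q^2 + 40*q) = q*(q - 5)*(q^3 - 3*q^2 - 18*q + 40) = q*(q - 5)*(q + 4)*(q^2 - 7*q + 10) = q*(q - 5)^2*(q + 4)*(q - 2)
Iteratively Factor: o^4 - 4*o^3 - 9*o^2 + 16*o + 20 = (o - 5)*(o^3 + o^2 - 4*o - 4) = (o - 5)*(o + 1)*(o^2 - 4) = (o - 5)*(o - 2)*(o + 1)*(o + 2)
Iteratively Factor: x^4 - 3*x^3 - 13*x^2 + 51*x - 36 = (x - 1)*(x^3 - 2*x^2 - 15*x + 36) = (x - 3)*(x - 1)*(x^2 + x - 12) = (x - 3)^2*(x - 1)*(x + 4)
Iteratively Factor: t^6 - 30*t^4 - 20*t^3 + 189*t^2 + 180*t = (t)*(t^5 - 30*t^3 - 20*t^2 + 189*t + 180) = t*(t + 3)*(t^4 - 3*t^3 - 21*t^2 + 43*t + 60) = t*(t + 3)*(t + 4)*(t^3 - 7*t^2 + 7*t + 15) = t*(t + 1)*(t + 3)*(t + 4)*(t^2 - 8*t + 15) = t*(t - 5)*(t + 1)*(t + 3)*(t + 4)*(t - 3)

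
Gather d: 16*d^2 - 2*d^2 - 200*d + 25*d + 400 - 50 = 14*d^2 - 175*d + 350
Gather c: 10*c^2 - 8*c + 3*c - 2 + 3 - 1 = 10*c^2 - 5*c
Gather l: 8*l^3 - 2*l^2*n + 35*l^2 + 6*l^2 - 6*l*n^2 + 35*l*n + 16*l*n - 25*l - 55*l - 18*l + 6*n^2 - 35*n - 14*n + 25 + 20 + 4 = 8*l^3 + l^2*(41 - 2*n) + l*(-6*n^2 + 51*n - 98) + 6*n^2 - 49*n + 49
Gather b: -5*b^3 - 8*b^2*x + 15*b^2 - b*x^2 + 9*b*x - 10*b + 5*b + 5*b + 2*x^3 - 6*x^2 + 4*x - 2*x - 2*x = -5*b^3 + b^2*(15 - 8*x) + b*(-x^2 + 9*x) + 2*x^3 - 6*x^2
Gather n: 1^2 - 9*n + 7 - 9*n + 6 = 14 - 18*n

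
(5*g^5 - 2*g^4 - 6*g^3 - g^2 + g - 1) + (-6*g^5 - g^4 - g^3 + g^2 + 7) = -g^5 - 3*g^4 - 7*g^3 + g + 6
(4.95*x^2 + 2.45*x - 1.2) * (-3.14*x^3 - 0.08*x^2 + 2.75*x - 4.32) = -15.543*x^5 - 8.089*x^4 + 17.1845*x^3 - 14.5505*x^2 - 13.884*x + 5.184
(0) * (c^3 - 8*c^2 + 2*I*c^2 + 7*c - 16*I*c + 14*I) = 0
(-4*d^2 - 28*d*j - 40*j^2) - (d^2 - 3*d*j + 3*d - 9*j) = -5*d^2 - 25*d*j - 3*d - 40*j^2 + 9*j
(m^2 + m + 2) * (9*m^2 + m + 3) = 9*m^4 + 10*m^3 + 22*m^2 + 5*m + 6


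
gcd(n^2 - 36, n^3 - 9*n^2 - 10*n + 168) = n - 6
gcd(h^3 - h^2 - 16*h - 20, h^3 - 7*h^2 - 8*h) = 1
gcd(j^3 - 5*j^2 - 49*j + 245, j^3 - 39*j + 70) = j^2 + 2*j - 35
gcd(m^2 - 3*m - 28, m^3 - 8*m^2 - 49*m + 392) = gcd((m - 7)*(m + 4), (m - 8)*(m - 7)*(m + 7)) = m - 7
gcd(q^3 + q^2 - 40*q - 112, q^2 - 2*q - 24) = q + 4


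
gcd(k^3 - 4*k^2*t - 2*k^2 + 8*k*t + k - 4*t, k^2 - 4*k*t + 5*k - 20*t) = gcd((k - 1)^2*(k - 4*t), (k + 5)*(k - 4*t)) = -k + 4*t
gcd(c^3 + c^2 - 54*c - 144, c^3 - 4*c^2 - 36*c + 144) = c + 6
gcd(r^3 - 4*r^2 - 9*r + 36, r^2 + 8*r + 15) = r + 3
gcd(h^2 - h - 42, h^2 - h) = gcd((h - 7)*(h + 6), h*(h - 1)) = 1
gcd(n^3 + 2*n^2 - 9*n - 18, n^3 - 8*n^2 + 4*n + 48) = n + 2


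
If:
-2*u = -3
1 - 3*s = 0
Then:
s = 1/3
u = 3/2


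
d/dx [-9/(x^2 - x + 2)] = 9*(2*x - 1)/(x^2 - x + 2)^2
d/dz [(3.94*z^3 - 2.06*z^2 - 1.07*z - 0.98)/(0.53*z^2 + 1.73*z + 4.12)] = (2.0882*z^4 + 13.6324*z^3 + 45.7017*z^2 - 15.9356*z - 2.713)/(0.2809*z^4 + 1.8338*z^3 + 7.3601*z^2 + 14.2552*z + 16.9744)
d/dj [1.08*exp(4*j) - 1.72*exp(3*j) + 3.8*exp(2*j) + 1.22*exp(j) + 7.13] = (4.32*exp(3*j) - 5.16*exp(2*j) + 7.6*exp(j) + 1.22)*exp(j)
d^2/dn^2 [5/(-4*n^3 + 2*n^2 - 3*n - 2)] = 10*(2*(6*n - 1)*(4*n^3 - 2*n^2 + 3*n + 2) - (12*n^2 - 4*n + 3)^2)/(4*n^3 - 2*n^2 + 3*n + 2)^3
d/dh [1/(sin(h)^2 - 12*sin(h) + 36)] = -2*cos(h)/(sin(h) - 6)^3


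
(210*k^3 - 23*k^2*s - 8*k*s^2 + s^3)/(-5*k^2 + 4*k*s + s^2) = (42*k^2 - 13*k*s + s^2)/(-k + s)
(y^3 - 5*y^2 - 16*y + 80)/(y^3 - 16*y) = (y - 5)/y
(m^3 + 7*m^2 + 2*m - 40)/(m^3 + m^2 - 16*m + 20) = (m + 4)/(m - 2)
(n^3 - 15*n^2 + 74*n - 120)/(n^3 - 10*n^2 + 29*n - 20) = (n - 6)/(n - 1)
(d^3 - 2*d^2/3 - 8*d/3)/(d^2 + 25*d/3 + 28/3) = d*(d - 2)/(d + 7)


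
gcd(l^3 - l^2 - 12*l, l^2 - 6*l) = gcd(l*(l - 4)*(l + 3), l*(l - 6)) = l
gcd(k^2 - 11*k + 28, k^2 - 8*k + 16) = k - 4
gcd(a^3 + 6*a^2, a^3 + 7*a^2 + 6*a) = a^2 + 6*a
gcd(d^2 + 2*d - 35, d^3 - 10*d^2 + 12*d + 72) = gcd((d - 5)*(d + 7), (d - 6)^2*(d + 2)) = 1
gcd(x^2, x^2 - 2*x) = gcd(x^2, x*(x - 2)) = x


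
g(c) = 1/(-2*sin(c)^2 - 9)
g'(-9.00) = 0.02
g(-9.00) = -0.11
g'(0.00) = 0.00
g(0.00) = -0.11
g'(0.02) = 0.00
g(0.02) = -0.11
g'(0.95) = 0.02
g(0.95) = -0.10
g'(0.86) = 0.02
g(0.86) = -0.10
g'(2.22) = -0.02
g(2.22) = -0.10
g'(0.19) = 0.01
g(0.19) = -0.11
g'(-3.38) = -0.01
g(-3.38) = -0.11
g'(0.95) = 0.02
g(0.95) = -0.10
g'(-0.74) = -0.02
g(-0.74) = -0.10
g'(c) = 4*sin(c)*cos(c)/(-2*sin(c)^2 - 9)^2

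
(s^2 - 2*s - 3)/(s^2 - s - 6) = (s + 1)/(s + 2)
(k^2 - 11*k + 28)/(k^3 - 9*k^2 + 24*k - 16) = (k - 7)/(k^2 - 5*k + 4)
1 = 1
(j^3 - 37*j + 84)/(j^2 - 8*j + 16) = (j^2 + 4*j - 21)/(j - 4)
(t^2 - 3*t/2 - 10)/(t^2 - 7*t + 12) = (t + 5/2)/(t - 3)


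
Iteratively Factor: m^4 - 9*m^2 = (m + 3)*(m^3 - 3*m^2) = (m - 3)*(m + 3)*(m^2) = m*(m - 3)*(m + 3)*(m)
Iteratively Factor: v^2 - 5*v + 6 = (v - 3)*(v - 2)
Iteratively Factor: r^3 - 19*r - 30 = (r + 2)*(r^2 - 2*r - 15) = (r - 5)*(r + 2)*(r + 3)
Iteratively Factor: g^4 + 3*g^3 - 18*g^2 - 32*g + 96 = (g - 2)*(g^3 + 5*g^2 - 8*g - 48) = (g - 3)*(g - 2)*(g^2 + 8*g + 16) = (g - 3)*(g - 2)*(g + 4)*(g + 4)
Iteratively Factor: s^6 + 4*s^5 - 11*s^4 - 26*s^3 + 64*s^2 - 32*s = (s - 1)*(s^5 + 5*s^4 - 6*s^3 - 32*s^2 + 32*s) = (s - 1)^2*(s^4 + 6*s^3 - 32*s) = (s - 2)*(s - 1)^2*(s^3 + 8*s^2 + 16*s) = (s - 2)*(s - 1)^2*(s + 4)*(s^2 + 4*s) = (s - 2)*(s - 1)^2*(s + 4)^2*(s)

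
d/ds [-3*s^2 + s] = 1 - 6*s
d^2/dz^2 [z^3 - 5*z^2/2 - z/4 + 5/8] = 6*z - 5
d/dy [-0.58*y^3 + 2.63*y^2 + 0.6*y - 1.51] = -1.74*y^2 + 5.26*y + 0.6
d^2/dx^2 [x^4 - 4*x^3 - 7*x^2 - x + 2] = 12*x^2 - 24*x - 14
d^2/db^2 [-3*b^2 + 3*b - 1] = -6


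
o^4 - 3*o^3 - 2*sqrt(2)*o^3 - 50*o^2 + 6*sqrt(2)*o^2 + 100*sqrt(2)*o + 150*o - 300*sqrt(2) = (o - 3)*(o - 5*sqrt(2))*(o - 2*sqrt(2))*(o + 5*sqrt(2))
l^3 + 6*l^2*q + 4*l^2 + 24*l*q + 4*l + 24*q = (l + 2)^2*(l + 6*q)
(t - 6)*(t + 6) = t^2 - 36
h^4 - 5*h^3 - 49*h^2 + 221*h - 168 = (h - 8)*(h - 3)*(h - 1)*(h + 7)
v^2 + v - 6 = (v - 2)*(v + 3)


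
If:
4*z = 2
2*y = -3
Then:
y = -3/2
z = 1/2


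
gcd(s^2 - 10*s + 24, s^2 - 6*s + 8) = s - 4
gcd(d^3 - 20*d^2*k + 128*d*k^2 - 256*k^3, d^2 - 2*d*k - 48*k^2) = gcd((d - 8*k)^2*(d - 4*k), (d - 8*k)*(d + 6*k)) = d - 8*k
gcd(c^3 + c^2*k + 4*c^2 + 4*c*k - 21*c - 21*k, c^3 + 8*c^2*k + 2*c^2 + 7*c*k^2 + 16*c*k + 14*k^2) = c + k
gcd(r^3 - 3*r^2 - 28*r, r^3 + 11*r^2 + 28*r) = r^2 + 4*r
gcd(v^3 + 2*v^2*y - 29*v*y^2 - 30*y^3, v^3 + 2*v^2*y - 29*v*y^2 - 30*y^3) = -v^3 - 2*v^2*y + 29*v*y^2 + 30*y^3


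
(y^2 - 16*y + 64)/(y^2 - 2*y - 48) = (y - 8)/(y + 6)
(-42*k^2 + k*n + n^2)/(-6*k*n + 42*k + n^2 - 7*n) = (7*k + n)/(n - 7)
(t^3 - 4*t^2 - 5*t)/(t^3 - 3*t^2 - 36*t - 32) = t*(t - 5)/(t^2 - 4*t - 32)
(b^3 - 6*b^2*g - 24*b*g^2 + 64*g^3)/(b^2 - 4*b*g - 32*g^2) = b - 2*g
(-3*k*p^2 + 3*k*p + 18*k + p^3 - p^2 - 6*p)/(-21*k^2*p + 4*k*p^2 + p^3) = (p^2 - p - 6)/(p*(7*k + p))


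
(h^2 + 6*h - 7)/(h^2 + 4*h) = (h^2 + 6*h - 7)/(h*(h + 4))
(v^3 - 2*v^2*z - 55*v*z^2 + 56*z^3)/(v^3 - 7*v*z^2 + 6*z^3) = (-v^2 + v*z + 56*z^2)/(-v^2 - v*z + 6*z^2)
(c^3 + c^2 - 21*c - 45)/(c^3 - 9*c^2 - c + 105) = (c + 3)/(c - 7)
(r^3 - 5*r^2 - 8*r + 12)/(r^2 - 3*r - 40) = (-r^3 + 5*r^2 + 8*r - 12)/(-r^2 + 3*r + 40)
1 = 1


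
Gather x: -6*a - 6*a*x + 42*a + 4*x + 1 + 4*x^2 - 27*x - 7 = 36*a + 4*x^2 + x*(-6*a - 23) - 6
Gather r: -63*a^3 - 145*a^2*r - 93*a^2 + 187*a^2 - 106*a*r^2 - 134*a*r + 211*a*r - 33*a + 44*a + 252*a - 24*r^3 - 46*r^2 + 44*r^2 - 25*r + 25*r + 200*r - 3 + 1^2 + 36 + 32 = -63*a^3 + 94*a^2 + 263*a - 24*r^3 + r^2*(-106*a - 2) + r*(-145*a^2 + 77*a + 200) + 66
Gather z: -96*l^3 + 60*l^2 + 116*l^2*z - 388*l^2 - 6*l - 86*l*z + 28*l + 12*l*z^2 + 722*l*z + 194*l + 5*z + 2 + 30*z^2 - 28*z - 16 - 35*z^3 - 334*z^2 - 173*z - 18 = -96*l^3 - 328*l^2 + 216*l - 35*z^3 + z^2*(12*l - 304) + z*(116*l^2 + 636*l - 196) - 32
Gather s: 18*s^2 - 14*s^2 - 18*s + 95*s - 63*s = 4*s^2 + 14*s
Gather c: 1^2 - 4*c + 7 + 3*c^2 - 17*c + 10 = 3*c^2 - 21*c + 18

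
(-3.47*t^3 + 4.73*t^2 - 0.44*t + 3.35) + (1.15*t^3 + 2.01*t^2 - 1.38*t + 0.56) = -2.32*t^3 + 6.74*t^2 - 1.82*t + 3.91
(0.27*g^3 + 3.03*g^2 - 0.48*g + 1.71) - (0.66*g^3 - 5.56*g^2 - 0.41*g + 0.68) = -0.39*g^3 + 8.59*g^2 - 0.07*g + 1.03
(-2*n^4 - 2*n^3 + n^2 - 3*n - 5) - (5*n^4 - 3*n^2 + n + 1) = -7*n^4 - 2*n^3 + 4*n^2 - 4*n - 6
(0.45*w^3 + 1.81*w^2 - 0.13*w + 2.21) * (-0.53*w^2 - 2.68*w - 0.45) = -0.2385*w^5 - 2.1653*w^4 - 4.9844*w^3 - 1.6374*w^2 - 5.8643*w - 0.9945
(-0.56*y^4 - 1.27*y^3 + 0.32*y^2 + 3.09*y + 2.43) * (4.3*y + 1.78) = -2.408*y^5 - 6.4578*y^4 - 0.8846*y^3 + 13.8566*y^2 + 15.9492*y + 4.3254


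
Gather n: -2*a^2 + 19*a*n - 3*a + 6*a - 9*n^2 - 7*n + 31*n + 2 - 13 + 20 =-2*a^2 + 3*a - 9*n^2 + n*(19*a + 24) + 9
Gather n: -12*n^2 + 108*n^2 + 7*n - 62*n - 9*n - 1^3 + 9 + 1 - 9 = 96*n^2 - 64*n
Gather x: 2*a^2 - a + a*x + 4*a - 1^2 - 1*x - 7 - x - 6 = 2*a^2 + 3*a + x*(a - 2) - 14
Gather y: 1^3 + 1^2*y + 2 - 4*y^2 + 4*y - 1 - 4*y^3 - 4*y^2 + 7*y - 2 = -4*y^3 - 8*y^2 + 12*y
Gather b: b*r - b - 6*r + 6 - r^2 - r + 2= b*(r - 1) - r^2 - 7*r + 8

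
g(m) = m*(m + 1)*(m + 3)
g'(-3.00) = 6.00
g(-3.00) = 0.00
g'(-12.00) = 339.00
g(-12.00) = -1188.00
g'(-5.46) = 48.75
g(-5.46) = -59.90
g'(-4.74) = 32.48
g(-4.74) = -30.85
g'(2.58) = 43.61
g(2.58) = 51.54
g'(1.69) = 25.09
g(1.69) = 21.32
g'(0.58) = 8.65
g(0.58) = 3.28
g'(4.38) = 95.59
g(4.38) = 173.91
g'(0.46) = 7.31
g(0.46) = 2.32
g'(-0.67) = -1.01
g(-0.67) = -0.52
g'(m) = m*(m + 1) + m*(m + 3) + (m + 1)*(m + 3) = 3*m^2 + 8*m + 3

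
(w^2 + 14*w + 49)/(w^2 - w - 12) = (w^2 + 14*w + 49)/(w^2 - w - 12)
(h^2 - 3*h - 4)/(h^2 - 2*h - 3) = (h - 4)/(h - 3)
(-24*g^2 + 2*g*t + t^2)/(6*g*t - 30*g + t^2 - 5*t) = (-4*g + t)/(t - 5)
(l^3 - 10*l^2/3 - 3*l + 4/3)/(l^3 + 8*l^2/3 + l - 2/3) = (l - 4)/(l + 2)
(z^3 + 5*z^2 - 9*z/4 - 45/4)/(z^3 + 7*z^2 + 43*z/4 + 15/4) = (2*z - 3)/(2*z + 1)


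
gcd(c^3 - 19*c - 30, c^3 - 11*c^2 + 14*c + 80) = c^2 - 3*c - 10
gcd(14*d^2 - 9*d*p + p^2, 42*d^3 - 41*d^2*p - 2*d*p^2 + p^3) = -7*d + p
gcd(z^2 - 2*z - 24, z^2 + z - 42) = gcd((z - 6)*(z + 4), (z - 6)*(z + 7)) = z - 6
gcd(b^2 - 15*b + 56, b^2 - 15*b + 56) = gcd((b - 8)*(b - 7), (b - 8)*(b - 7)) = b^2 - 15*b + 56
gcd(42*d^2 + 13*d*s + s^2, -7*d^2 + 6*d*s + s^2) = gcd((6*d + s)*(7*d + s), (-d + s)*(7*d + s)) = 7*d + s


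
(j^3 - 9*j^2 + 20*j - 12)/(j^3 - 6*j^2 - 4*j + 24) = (j - 1)/(j + 2)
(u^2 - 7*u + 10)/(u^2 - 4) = (u - 5)/(u + 2)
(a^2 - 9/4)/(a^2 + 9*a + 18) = (a^2 - 9/4)/(a^2 + 9*a + 18)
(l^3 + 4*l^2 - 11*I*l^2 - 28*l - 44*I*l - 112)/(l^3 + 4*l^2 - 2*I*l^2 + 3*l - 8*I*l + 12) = (l^2 - 11*I*l - 28)/(l^2 - 2*I*l + 3)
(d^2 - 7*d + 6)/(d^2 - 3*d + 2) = (d - 6)/(d - 2)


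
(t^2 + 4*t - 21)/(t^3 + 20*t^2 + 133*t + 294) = (t - 3)/(t^2 + 13*t + 42)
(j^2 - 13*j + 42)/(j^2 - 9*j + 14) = (j - 6)/(j - 2)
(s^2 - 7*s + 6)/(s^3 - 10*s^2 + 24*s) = (s - 1)/(s*(s - 4))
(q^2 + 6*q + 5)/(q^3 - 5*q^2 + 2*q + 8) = (q + 5)/(q^2 - 6*q + 8)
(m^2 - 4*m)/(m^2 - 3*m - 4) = m/(m + 1)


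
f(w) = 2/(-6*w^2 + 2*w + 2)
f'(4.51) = 0.01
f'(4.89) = 0.01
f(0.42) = 1.12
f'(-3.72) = -0.01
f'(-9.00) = 0.00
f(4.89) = -0.02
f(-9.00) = 0.00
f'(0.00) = -1.00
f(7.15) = -0.01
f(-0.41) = 11.67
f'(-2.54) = -0.04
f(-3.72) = -0.02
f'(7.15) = 0.00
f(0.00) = 1.00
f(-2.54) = -0.05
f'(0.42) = 1.92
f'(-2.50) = -0.04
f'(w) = 2*(12*w - 2)/(-6*w^2 + 2*w + 2)^2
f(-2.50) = -0.05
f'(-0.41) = -471.10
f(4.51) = -0.02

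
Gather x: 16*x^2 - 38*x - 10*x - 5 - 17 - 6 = 16*x^2 - 48*x - 28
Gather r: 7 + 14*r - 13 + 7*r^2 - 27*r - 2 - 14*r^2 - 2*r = -7*r^2 - 15*r - 8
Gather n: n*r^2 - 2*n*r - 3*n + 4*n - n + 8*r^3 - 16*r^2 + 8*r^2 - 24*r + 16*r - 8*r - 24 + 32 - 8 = n*(r^2 - 2*r) + 8*r^3 - 8*r^2 - 16*r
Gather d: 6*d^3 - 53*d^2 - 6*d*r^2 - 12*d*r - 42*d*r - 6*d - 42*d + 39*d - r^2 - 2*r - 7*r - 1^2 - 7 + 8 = 6*d^3 - 53*d^2 + d*(-6*r^2 - 54*r - 9) - r^2 - 9*r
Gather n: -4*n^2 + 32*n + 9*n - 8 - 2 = -4*n^2 + 41*n - 10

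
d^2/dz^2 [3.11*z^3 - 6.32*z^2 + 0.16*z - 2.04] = 18.66*z - 12.64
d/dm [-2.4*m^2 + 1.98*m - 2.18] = 1.98 - 4.8*m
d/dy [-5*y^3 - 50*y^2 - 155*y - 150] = -15*y^2 - 100*y - 155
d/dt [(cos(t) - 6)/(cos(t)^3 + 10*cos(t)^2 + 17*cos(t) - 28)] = (-237*cos(t)/2 - 4*cos(2*t) + cos(3*t)/2 - 78)*sin(t)/(cos(t)^3 + 10*cos(t)^2 + 17*cos(t) - 28)^2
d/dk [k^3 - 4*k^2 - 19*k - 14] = 3*k^2 - 8*k - 19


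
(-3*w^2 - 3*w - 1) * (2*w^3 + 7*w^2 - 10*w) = -6*w^5 - 27*w^4 + 7*w^3 + 23*w^2 + 10*w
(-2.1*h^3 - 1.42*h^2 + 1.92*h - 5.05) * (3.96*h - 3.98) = -8.316*h^4 + 2.7348*h^3 + 13.2548*h^2 - 27.6396*h + 20.099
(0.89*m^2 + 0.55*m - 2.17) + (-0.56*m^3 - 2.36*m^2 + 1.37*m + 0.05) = -0.56*m^3 - 1.47*m^2 + 1.92*m - 2.12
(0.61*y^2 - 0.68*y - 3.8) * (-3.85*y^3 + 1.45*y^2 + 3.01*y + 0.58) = -2.3485*y^5 + 3.5025*y^4 + 15.4801*y^3 - 7.203*y^2 - 11.8324*y - 2.204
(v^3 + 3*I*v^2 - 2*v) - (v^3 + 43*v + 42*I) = 3*I*v^2 - 45*v - 42*I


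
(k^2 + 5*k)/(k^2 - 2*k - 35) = k/(k - 7)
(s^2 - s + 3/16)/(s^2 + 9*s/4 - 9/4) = (s - 1/4)/(s + 3)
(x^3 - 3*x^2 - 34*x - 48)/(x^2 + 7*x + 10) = (x^2 - 5*x - 24)/(x + 5)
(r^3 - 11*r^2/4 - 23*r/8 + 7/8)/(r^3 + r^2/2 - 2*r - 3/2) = (8*r^2 - 30*r + 7)/(4*(2*r^2 - r - 3))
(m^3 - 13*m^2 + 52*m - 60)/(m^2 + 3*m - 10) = (m^2 - 11*m + 30)/(m + 5)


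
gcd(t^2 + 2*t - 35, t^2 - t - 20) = t - 5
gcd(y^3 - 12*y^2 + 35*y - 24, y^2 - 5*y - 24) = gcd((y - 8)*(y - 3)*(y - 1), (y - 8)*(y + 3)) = y - 8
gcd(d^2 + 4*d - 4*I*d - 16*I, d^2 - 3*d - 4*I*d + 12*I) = d - 4*I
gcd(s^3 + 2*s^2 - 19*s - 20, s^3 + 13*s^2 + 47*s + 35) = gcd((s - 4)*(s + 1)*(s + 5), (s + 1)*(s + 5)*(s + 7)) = s^2 + 6*s + 5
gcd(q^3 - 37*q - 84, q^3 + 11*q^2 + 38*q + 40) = q + 4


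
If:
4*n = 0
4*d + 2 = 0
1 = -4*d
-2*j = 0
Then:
No Solution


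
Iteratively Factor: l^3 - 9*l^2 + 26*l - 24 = (l - 4)*(l^2 - 5*l + 6) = (l - 4)*(l - 2)*(l - 3)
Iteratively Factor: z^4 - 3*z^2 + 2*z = (z - 1)*(z^3 + z^2 - 2*z) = z*(z - 1)*(z^2 + z - 2) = z*(z - 1)*(z + 2)*(z - 1)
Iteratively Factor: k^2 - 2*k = (k - 2)*(k)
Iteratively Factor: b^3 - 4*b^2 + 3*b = (b - 3)*(b^2 - b) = b*(b - 3)*(b - 1)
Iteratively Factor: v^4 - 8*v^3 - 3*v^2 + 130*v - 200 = (v - 2)*(v^3 - 6*v^2 - 15*v + 100) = (v - 5)*(v - 2)*(v^2 - v - 20) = (v - 5)*(v - 2)*(v + 4)*(v - 5)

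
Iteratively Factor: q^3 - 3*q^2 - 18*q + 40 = (q + 4)*(q^2 - 7*q + 10) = (q - 2)*(q + 4)*(q - 5)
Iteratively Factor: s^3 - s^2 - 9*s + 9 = (s - 1)*(s^2 - 9) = (s - 1)*(s + 3)*(s - 3)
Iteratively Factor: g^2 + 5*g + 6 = (g + 2)*(g + 3)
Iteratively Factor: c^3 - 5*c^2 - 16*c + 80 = (c - 4)*(c^2 - c - 20) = (c - 4)*(c + 4)*(c - 5)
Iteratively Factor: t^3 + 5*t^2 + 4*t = (t)*(t^2 + 5*t + 4) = t*(t + 4)*(t + 1)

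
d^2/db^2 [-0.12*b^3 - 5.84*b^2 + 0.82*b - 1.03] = -0.72*b - 11.68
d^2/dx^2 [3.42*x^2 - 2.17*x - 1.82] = 6.84000000000000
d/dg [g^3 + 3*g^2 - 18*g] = 3*g^2 + 6*g - 18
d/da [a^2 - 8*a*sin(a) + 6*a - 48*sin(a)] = -8*a*cos(a) + 2*a - 8*sin(a) - 48*cos(a) + 6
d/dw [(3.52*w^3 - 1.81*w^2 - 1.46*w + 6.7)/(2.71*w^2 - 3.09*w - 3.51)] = (9.5392*w^4 - 21.7536*w^3 - 27.5161*w^2 - 23.6078*w + 25.8276)/(7.3441*w^4 - 16.7478*w^3 - 9.4761*w^2 + 21.6918*w + 12.3201)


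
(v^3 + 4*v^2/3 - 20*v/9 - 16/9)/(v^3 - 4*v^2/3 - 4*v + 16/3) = (v + 2/3)/(v - 2)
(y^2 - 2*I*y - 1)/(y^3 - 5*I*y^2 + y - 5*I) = (y - I)/(y^2 - 4*I*y + 5)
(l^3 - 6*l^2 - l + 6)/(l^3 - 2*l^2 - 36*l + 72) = (l^2 - 1)/(l^2 + 4*l - 12)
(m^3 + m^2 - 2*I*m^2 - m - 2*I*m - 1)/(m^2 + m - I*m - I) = m - I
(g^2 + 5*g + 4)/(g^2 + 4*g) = (g + 1)/g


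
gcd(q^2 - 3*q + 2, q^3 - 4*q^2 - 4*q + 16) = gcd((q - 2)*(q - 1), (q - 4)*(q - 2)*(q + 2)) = q - 2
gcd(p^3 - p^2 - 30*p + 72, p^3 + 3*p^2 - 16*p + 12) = p + 6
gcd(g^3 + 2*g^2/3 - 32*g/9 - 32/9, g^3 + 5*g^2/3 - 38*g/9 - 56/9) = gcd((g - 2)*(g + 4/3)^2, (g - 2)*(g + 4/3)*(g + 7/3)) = g^2 - 2*g/3 - 8/3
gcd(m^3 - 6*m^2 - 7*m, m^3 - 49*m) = m^2 - 7*m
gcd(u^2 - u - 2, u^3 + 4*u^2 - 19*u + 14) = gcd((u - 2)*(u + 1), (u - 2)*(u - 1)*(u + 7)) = u - 2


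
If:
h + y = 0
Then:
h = -y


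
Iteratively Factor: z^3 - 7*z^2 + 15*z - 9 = (z - 3)*(z^2 - 4*z + 3) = (z - 3)^2*(z - 1)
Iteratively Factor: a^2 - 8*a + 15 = (a - 5)*(a - 3)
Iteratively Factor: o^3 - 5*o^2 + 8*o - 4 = (o - 2)*(o^2 - 3*o + 2) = (o - 2)*(o - 1)*(o - 2)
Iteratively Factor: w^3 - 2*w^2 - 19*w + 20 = (w + 4)*(w^2 - 6*w + 5) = (w - 1)*(w + 4)*(w - 5)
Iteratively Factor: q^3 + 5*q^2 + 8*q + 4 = (q + 2)*(q^2 + 3*q + 2) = (q + 2)^2*(q + 1)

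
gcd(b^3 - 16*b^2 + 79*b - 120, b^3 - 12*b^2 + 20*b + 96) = b - 8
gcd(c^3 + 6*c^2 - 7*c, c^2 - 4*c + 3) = c - 1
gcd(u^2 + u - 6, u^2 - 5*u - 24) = u + 3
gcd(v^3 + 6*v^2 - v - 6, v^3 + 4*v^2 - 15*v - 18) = v^2 + 7*v + 6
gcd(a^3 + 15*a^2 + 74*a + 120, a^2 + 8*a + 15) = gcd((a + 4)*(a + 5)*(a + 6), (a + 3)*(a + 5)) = a + 5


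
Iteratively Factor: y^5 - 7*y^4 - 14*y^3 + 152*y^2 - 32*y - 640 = (y - 4)*(y^4 - 3*y^3 - 26*y^2 + 48*y + 160) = (y - 4)*(y + 4)*(y^3 - 7*y^2 + 2*y + 40) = (y - 4)*(y + 2)*(y + 4)*(y^2 - 9*y + 20) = (y - 5)*(y - 4)*(y + 2)*(y + 4)*(y - 4)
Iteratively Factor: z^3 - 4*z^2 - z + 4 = (z - 4)*(z^2 - 1) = (z - 4)*(z + 1)*(z - 1)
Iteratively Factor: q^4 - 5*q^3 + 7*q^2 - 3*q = (q - 1)*(q^3 - 4*q^2 + 3*q) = (q - 1)^2*(q^2 - 3*q) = q*(q - 1)^2*(q - 3)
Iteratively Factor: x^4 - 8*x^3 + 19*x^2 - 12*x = (x - 1)*(x^3 - 7*x^2 + 12*x) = (x - 3)*(x - 1)*(x^2 - 4*x) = x*(x - 3)*(x - 1)*(x - 4)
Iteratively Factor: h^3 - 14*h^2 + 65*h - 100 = (h - 4)*(h^2 - 10*h + 25) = (h - 5)*(h - 4)*(h - 5)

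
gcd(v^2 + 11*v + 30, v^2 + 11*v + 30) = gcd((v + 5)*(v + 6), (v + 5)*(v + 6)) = v^2 + 11*v + 30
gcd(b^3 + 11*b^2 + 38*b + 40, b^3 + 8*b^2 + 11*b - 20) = b^2 + 9*b + 20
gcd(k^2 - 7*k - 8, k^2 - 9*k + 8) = k - 8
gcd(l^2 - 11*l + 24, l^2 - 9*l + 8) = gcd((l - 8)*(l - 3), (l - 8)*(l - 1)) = l - 8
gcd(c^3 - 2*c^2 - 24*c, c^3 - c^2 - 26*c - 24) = c^2 - 2*c - 24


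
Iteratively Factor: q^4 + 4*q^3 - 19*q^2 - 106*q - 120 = (q + 2)*(q^3 + 2*q^2 - 23*q - 60) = (q - 5)*(q + 2)*(q^2 + 7*q + 12) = (q - 5)*(q + 2)*(q + 3)*(q + 4)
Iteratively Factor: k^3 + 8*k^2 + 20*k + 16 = (k + 2)*(k^2 + 6*k + 8) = (k + 2)*(k + 4)*(k + 2)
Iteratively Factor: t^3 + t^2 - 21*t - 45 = (t + 3)*(t^2 - 2*t - 15) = (t + 3)^2*(t - 5)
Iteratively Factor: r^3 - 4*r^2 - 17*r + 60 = (r + 4)*(r^2 - 8*r + 15) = (r - 3)*(r + 4)*(r - 5)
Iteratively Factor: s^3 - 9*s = (s - 3)*(s^2 + 3*s) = s*(s - 3)*(s + 3)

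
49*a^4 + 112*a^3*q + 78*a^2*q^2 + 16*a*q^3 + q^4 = (a + q)^2*(7*a + q)^2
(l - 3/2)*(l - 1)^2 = l^3 - 7*l^2/2 + 4*l - 3/2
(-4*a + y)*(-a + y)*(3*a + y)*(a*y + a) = 12*a^4*y + 12*a^4 - 11*a^3*y^2 - 11*a^3*y - 2*a^2*y^3 - 2*a^2*y^2 + a*y^4 + a*y^3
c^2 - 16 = (c - 4)*(c + 4)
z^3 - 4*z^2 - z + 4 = (z - 4)*(z - 1)*(z + 1)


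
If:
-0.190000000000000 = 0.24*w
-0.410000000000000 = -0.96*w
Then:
No Solution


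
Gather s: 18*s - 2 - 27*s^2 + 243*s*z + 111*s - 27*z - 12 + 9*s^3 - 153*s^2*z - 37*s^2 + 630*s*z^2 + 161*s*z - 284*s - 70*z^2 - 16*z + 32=9*s^3 + s^2*(-153*z - 64) + s*(630*z^2 + 404*z - 155) - 70*z^2 - 43*z + 18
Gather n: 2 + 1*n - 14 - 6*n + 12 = -5*n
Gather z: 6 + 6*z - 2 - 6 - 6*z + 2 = 0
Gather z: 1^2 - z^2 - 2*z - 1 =-z^2 - 2*z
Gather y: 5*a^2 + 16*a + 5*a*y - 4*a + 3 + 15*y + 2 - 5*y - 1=5*a^2 + 12*a + y*(5*a + 10) + 4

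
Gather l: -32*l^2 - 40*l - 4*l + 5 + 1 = -32*l^2 - 44*l + 6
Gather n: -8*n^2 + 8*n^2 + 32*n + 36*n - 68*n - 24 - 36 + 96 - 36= 0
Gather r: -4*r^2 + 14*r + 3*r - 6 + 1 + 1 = -4*r^2 + 17*r - 4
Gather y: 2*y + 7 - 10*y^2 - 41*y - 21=-10*y^2 - 39*y - 14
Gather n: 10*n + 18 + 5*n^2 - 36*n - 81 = 5*n^2 - 26*n - 63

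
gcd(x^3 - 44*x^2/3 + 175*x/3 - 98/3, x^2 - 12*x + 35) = x - 7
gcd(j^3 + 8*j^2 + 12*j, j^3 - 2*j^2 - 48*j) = j^2 + 6*j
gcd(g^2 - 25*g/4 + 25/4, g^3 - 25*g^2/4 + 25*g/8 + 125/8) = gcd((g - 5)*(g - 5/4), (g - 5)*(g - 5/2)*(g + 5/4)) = g - 5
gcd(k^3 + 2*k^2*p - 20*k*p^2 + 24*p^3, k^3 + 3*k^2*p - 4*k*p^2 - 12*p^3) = -k + 2*p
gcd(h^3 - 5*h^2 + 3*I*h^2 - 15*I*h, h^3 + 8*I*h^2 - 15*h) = h^2 + 3*I*h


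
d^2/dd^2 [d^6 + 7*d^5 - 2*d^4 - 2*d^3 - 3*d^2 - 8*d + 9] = 30*d^4 + 140*d^3 - 24*d^2 - 12*d - 6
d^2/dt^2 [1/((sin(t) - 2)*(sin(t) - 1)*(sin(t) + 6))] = (-9*sin(t)^5 - 42*sin(t)^4 - 34*sin(t)^3 + 266*sin(t)^2 + 112*sin(t) - 440)/((sin(t) - 2)^3*(sin(t) - 1)^2*(sin(t) + 6)^3)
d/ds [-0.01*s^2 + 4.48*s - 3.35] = 4.48 - 0.02*s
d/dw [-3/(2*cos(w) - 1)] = -6*sin(w)/(2*cos(w) - 1)^2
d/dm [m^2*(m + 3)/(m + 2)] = m*(-m*(m + 3) + 3*(m + 2)^2)/(m + 2)^2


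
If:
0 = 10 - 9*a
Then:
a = 10/9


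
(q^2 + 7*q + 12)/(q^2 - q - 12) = (q + 4)/(q - 4)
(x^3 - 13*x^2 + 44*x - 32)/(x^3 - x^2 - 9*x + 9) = (x^2 - 12*x + 32)/(x^2 - 9)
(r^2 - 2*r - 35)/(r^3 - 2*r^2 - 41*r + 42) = (r + 5)/(r^2 + 5*r - 6)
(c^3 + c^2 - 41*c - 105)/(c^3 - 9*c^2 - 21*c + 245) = (c + 3)/(c - 7)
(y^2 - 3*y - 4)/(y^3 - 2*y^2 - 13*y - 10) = (y - 4)/(y^2 - 3*y - 10)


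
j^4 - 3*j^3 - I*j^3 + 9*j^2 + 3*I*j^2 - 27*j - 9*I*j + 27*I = (j - 3)*(j - 3*I)*(j - I)*(j + 3*I)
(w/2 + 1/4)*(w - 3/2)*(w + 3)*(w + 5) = w^4/2 + 7*w^3/2 + 25*w^2/8 - 21*w/2 - 45/8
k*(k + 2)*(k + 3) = k^3 + 5*k^2 + 6*k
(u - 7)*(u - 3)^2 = u^3 - 13*u^2 + 51*u - 63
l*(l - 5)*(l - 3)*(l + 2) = l^4 - 6*l^3 - l^2 + 30*l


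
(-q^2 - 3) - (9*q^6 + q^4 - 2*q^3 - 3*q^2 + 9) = -9*q^6 - q^4 + 2*q^3 + 2*q^2 - 12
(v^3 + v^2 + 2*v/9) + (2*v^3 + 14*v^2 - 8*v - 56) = 3*v^3 + 15*v^2 - 70*v/9 - 56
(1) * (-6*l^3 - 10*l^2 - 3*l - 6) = -6*l^3 - 10*l^2 - 3*l - 6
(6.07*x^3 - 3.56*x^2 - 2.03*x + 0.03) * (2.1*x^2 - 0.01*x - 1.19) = 12.747*x^5 - 7.5367*x^4 - 11.4507*x^3 + 4.3197*x^2 + 2.4154*x - 0.0357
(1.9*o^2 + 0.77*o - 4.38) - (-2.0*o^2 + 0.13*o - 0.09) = 3.9*o^2 + 0.64*o - 4.29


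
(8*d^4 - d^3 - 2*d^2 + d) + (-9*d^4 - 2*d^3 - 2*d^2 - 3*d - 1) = -d^4 - 3*d^3 - 4*d^2 - 2*d - 1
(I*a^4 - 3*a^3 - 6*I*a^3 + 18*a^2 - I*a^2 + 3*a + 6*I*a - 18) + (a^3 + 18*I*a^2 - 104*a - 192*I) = I*a^4 - 2*a^3 - 6*I*a^3 + 18*a^2 + 17*I*a^2 - 101*a + 6*I*a - 18 - 192*I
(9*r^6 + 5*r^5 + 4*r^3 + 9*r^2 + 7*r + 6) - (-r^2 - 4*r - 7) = 9*r^6 + 5*r^5 + 4*r^3 + 10*r^2 + 11*r + 13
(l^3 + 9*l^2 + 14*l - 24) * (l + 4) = l^4 + 13*l^3 + 50*l^2 + 32*l - 96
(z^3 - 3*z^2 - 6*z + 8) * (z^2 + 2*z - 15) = z^5 - z^4 - 27*z^3 + 41*z^2 + 106*z - 120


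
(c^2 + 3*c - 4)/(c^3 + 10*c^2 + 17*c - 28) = 1/(c + 7)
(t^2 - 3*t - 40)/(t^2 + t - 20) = (t - 8)/(t - 4)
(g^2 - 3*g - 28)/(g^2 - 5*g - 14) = (g + 4)/(g + 2)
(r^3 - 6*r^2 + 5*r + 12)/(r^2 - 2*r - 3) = r - 4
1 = 1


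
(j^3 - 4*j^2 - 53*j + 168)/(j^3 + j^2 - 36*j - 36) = (j^3 - 4*j^2 - 53*j + 168)/(j^3 + j^2 - 36*j - 36)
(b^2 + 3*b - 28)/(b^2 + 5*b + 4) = (b^2 + 3*b - 28)/(b^2 + 5*b + 4)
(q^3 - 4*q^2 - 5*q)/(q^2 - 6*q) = (q^2 - 4*q - 5)/(q - 6)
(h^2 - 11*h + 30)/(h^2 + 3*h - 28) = (h^2 - 11*h + 30)/(h^2 + 3*h - 28)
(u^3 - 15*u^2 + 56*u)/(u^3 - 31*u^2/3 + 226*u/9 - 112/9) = 9*u*(u - 8)/(9*u^2 - 30*u + 16)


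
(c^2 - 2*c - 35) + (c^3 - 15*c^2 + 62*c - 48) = c^3 - 14*c^2 + 60*c - 83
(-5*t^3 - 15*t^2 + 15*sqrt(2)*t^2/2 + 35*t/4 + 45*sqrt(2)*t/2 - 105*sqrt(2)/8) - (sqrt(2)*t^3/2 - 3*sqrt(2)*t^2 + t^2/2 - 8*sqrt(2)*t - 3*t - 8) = -5*t^3 - sqrt(2)*t^3/2 - 31*t^2/2 + 21*sqrt(2)*t^2/2 + 47*t/4 + 61*sqrt(2)*t/2 - 105*sqrt(2)/8 + 8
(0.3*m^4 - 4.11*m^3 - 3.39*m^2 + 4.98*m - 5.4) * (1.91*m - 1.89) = 0.573*m^5 - 8.4171*m^4 + 1.293*m^3 + 15.9189*m^2 - 19.7262*m + 10.206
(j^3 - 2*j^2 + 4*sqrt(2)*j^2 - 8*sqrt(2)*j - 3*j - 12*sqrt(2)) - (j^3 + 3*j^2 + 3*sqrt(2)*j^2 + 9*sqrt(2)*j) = -5*j^2 + sqrt(2)*j^2 - 17*sqrt(2)*j - 3*j - 12*sqrt(2)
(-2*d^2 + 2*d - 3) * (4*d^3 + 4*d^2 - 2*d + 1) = -8*d^5 - 18*d^2 + 8*d - 3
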